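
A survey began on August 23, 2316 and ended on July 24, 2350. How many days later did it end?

12388

Day-of-year of August 23, 2316: 236.
Day-of-year of July 24, 2350: 205.
2316 has 366 days, so 366 − 236 = 130 days remain in 2316.
Full years 2317–2349: 25 common + 8 leap = 25×365 + 8×366 = 12053 days.
Total: 130 + 12053 + 205 = 12388 days.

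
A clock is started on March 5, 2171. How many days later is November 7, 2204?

From March 5, 2171 to March 5, 2204: 33 years, of which 8 contain a Feb 29 — 25×365 + 8×366 = 12053 days.
(2200 is not a leap year (divisible by 100 but not 400).)
March 2204: 31 − 5 = 26 days remain.
Then April (30), May (31), June (30), July (31), August (31), September (30), October (31): 30 + 31 + 30 + 31 + 31 + 30 + 31 = 214 days.
November 1–7, 2204: 7 days.
Residual: 247 days.
Total: 12300 days.

12300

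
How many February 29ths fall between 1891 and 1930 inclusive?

Years divisible by 4 in [1891, 1930]: 1892, 1896, 1900, 1904, 1908, 1912, 1916, 1920, 1924, 1928.
Of these, 1900 is divisible by 100 but not 400, so not leap.
Leap years: 10 − 1 = 9.

9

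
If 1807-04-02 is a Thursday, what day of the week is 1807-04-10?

Friday

Within April 1807: 10 − 2 = 8 days.
8 mod 7 = 1, so 1 day after Thursday is Friday.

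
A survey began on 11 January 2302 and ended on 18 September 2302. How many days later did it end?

January 2302: 31 − 11 = 20 days remain.
Then February 2302 (28), March (31), April (30), May (31), June (30), July (31), August (31): 28 + 31 + 30 + 31 + 30 + 31 + 31 = 212 days.
September 1–18, 2302: 18 days.
Total: 20 + 212 + 18 = 250 days.

250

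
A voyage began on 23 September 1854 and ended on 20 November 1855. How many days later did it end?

423

September 23, 1854 → September 23, 1855: 365 days.
September 1855: 30 − 23 = 7 days remain.
Then October (31): 31 days.
November 1–20, 1855: 20 days.
Residual: 58 days.
Total: 423 days.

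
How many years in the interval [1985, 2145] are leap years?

39

Years divisible by 4: 1988, 1992, …, 2144 — 40 in all.
Of these, 2100 is divisible by 100 but not 400, so not leap.
2000 is divisible by 400, so still leap.
Leap years: 40 − 1 = 39.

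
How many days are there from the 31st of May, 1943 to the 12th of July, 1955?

From May 31, 1943 to May 31, 1955: 12 years, of which 3 contain a Feb 29 — 9×365 + 3×366 = 4383 days.
May 1955: 31 − 31 = 0 days remain.
Then June (30): 30 days.
July 1–12, 1955: 12 days.
Residual: 42 days.
Total: 4425 days.

4425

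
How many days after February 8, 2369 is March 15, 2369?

35

February 2369: 28 − 8 = 20 days remain (2369 is not a leap year, so February has 28 days).
March 1–15, 2369: 15 days.
Total: 20 + 15 = 35 days.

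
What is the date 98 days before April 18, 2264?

January 11, 2264

Count 98 days before April 18, 2264:
January 2264: 31 − 11 = 20 days remain.
Then February 2264 (29), March (31): 29 + 31 = 60 days.
April 1–18, 2264: 18 days.
Total: 20 + 60 + 18 = 98 days.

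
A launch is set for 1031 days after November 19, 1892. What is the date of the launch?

September 16, 1895

Count 1031 days after November 19, 1892:
November 19, 1892 → November 19, 1893: 365 days.
November 19, 1893 → November 19, 1894: 365 days.
November 1894: 30 − 19 = 11 days remain.
Then 9 full months totalling 274 days.
September 1–16, 1895: 16 days.
Residual: 301 days.
Total: 1031 days.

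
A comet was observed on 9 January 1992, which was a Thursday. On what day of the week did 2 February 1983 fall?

Wednesday

Count forward from the earlier date (February 2, 1983) to the later (January 9, 1992):
Day-of-year of February 2, 1983: 33.
Day-of-year of January 9, 1992: 9.
1983 has 365 days, so 365 − 33 = 332 days remain in 1983.
Full years 1984–1991: 6 common + 2 leap = 6×365 + 2×366 = 2922 days.
Total: 332 + 2922 + 9 = 3263 days.
3263 mod 7 = 1, so 1 day before Thursday is Wednesday.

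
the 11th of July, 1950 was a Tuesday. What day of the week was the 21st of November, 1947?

Count forward from the earlier date (November 21, 1947) to the later (July 11, 1950):
Day-of-year of November 21, 1947: 325.
Day-of-year of July 11, 1950: 192.
1947 has 365 days, so 365 − 325 = 40 days remain in 1947.
Full years: 1948: 366; 1949: 365. Sum = 731.
Total: 40 + 731 + 192 = 963 days.
963 mod 7 = 4, so 4 days before Tuesday is Friday.

Friday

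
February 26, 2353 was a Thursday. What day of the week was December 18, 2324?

Count forward from the earlier date (December 18, 2324) to the later (February 26, 2353):
Day-of-year of December 18, 2324: 353.
Day-of-year of February 26, 2353: 57.
2324 has 366 days, so 366 − 353 = 13 days remain in 2324.
Full years 2325–2352: 21 common + 7 leap = 21×365 + 7×366 = 10227 days.
Total: 13 + 10227 + 57 = 10297 days.
10297 is a multiple of 7, so December 18, 2324 falls on the same weekday: Thursday.

Thursday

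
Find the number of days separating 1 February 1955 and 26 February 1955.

25

Within February 1955: 26 − 1 = 25 days.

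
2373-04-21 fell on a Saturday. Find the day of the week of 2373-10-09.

Tuesday

April 2373: 30 − 21 = 9 days remain.
Then May (31), June (30), July (31), August (31), September (30): 31 + 30 + 31 + 31 + 30 = 153 days.
October 1–9, 2373: 9 days.
Total: 9 + 153 + 9 = 171 days.
171 mod 7 = 3, so 3 days after Saturday is Tuesday.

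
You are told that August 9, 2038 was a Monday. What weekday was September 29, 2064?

Monday

From August 9, 2038 to August 9, 2064: 26 years, of which 7 contain a Feb 29 — 19×365 + 7×366 = 9497 days.
August 2064: 31 − 9 = 22 days remain.
September 1–29, 2064: 29 days.
Residual: 51 days.
Total: 9548 days.
9548 is a multiple of 7, so September 29, 2064 falls on the same weekday: Monday.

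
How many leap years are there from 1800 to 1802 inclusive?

Years divisible by 4 in [1800, 1802]: 1800.
Of these, 1800 is divisible by 100 but not 400, so not leap.
Leap years: 1 − 1 = 0.

0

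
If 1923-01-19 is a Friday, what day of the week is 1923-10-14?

January 1923: 31 − 19 = 12 days remain.
Then February 1923 (28), March (31), April (30), May (31), June (30), July (31), August (31), September (30): 28 + 31 + 30 + 31 + 30 + 31 + 31 + 30 = 242 days.
October 1–14, 1923: 14 days.
Total: 12 + 242 + 14 = 268 days.
268 mod 7 = 2, so 2 days after Friday is Sunday.

Sunday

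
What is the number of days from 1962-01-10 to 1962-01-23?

Within January 1962: 23 − 10 = 13 days.

13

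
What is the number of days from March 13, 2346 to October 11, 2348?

943

Day-of-year of March 13, 2346: 72.
Day-of-year of October 11, 2348: 285.
2346 has 365 days, so 365 − 72 = 293 days remain in 2346.
Full years: 2347: 365. Sum = 365.
Total: 293 + 365 + 285 = 943 days.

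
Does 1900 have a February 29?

No

1900 is not a leap year (divisible by 100 but not 400).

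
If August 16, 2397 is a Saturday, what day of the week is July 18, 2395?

Tuesday

Count forward from the earlier date (July 18, 2395) to the later (August 16, 2397):
Day-of-year of July 18, 2395: 199.
Day-of-year of August 16, 2397: 228.
2395 has 365 days, so 365 − 199 = 166 days remain in 2395.
Full years: 2396: 366. Sum = 366.
Total: 166 + 366 + 228 = 760 days.
760 mod 7 = 4, so 4 days before Saturday is Tuesday.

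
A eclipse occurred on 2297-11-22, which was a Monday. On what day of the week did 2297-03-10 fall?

Count forward from the earlier date (March 10, 2297) to the later (November 22, 2297):
March 2297: 31 − 10 = 21 days remain.
Then April (30), May (31), June (30), July (31), August (31), September (30), October (31): 30 + 31 + 30 + 31 + 31 + 30 + 31 = 214 days.
November 1–22, 2297: 22 days.
Total: 21 + 214 + 22 = 257 days.
257 mod 7 = 5, so 5 days before Monday is Wednesday.

Wednesday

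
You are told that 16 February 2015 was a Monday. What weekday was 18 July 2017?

February 2015: 28 − 16 = 12 days remain (2015 is not a leap year, so February has 28 days).
Then 28 full months totalling 853 days.
July 1–18, 2017: 18 days.
Total: 12 + 853 + 18 = 883 days.
883 mod 7 = 1, so 1 day after Monday is Tuesday.

Tuesday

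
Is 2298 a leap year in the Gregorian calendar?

2298 is not a leap year.

No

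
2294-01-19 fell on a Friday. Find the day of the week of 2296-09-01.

Tuesday

Day-of-year of January 19, 2294: 19.
Day-of-year of September 1, 2296: 245.
2294 has 365 days, so 365 − 19 = 346 days remain in 2294.
Full years: 2295: 365. Sum = 365.
Total: 346 + 365 + 245 = 956 days.
956 mod 7 = 4, so 4 days after Friday is Tuesday.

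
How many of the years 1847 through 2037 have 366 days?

47

Years divisible by 4: 1848, 1852, …, 2036 — 48 in all.
Of these, 1900 is divisible by 100 but not 400, so not leap.
2000 is divisible by 400, so still leap.
Leap years: 48 − 1 = 47.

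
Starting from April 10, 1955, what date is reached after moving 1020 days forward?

January 24, 1958

Count 1020 days after April 10, 1955:
April 10, 1955 → April 10, 1956: 366 days (1956 is a leap year).
April 10, 1956 → April 10, 1957: 365 days.
April 1957: 30 − 10 = 20 days remain.
Then May (31), June (30), July (31), August (31), September (30), October (31), November (30), December (31): 31 + 30 + 31 + 31 + 30 + 31 + 30 + 31 = 245 days.
January 1–24, 1958: 24 days.
Residual: 289 days.
Total: 1020 days.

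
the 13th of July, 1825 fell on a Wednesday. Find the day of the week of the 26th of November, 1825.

Saturday

July 1825: 31 − 13 = 18 days remain.
Then August (31), September (30), October (31): 31 + 30 + 31 = 92 days.
November 1–26, 1825: 26 days.
Total: 18 + 92 + 26 = 136 days.
136 mod 7 = 3, so 3 days after Wednesday is Saturday.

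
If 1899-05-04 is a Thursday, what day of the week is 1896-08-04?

Tuesday

Count forward from the earlier date (August 4, 1896) to the later (May 4, 1899):
August 4, 1896 → August 4, 1897: 365 days.
August 4, 1897 → August 4, 1898: 365 days.
August 1898: 31 − 4 = 27 days remain.
Then September (30), October (31), November (30), December (31), January (31), February 1899 (28), March (31), April (30): 30 + 31 + 30 + 31 + 31 + 28 + 31 + 30 = 242 days.
May 1–4, 1899: 4 days.
Residual: 273 days.
Total: 1003 days.
1003 mod 7 = 2, so 2 days before Thursday is Tuesday.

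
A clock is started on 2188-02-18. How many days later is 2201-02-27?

Day-of-year of February 18, 2188: 49.
Day-of-year of February 27, 2201: 58.
2188 has 366 days, so 366 − 49 = 317 days remain in 2188.
Full years 2189–2200: 10 common + 2 leap = 10×365 + 2×366 = 4382 days.
Total: 317 + 4382 + 58 = 4757 days.

4757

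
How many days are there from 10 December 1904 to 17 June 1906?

December 1904: 31 − 10 = 21 days remain.
Then 17 full months totalling 516 days.
June 1–17, 1906: 17 days.
Total: 21 + 516 + 17 = 554 days.

554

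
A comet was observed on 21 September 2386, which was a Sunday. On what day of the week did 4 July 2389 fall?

Day-of-year of September 21, 2386: 264.
Day-of-year of July 4, 2389: 185.
2386 has 365 days, so 365 − 264 = 101 days remain in 2386.
Full years: 2387: 365; 2388: 366. Sum = 731.
Total: 101 + 731 + 185 = 1017 days.
1017 mod 7 = 2, so 2 days after Sunday is Tuesday.

Tuesday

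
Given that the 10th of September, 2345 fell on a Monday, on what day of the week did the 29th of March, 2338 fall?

Tuesday

Count forward from the earlier date (March 29, 2338) to the later (September 10, 2345):
Day-of-year of March 29, 2338: 88.
Day-of-year of September 10, 2345: 253.
2338 has 365 days, so 365 − 88 = 277 days remain in 2338.
Full years: 2339: 365; 2340: 366; 2341: 365; 2342: 365; 2343: 365; 2344: 366. Sum = 2192.
Total: 277 + 2192 + 253 = 2722 days.
2722 mod 7 = 6, so 6 days before Monday is Tuesday.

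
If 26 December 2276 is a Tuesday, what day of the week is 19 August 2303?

Wednesday

From December 26, 2276 to December 26, 2302: 26 years, of which 5 contain a Feb 29 — 21×365 + 5×366 = 9495 days.
(2300 is not a leap year (divisible by 100 but not 400).)
December 2302: 31 − 26 = 5 days remain.
Then January (31), February 2303 (28), March (31), April (30), May (31), June (30), July (31): 31 + 28 + 31 + 30 + 31 + 30 + 31 = 212 days.
August 1–19, 2303: 19 days.
Residual: 236 days.
Total: 9731 days.
9731 mod 7 = 1, so 1 day after Tuesday is Wednesday.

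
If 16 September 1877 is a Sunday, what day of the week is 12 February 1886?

From September 16, 1877 to September 16, 1885: 8 years, of which 2 contain a Feb 29 — 6×365 + 2×366 = 2922 days.
September 1885: 30 − 16 = 14 days remain.
Then October (31), November (30), December (31), January (31): 31 + 30 + 31 + 31 = 123 days.
February 1–12, 1886: 12 days (1886 is not a leap year).
Residual: 149 days.
Total: 3071 days.
3071 mod 7 = 5, so 5 days after Sunday is Friday.

Friday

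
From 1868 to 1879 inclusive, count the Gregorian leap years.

3

Years divisible by 4 in [1868, 1879]: 1868, 1872, 1876.
No century exceptions apply. Count: 3.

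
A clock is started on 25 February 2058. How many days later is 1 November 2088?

11207

From February 25, 2058 to February 25, 2088: 30 years, of which 7 contain a Feb 29 — 23×365 + 7×366 = 10957 days.
February 2088: 29 − 25 = 4 days remain (2088 is a leap year, so February has 29 days).
Then March (31), April (30), May (31), June (30), July (31), August (31), September (30), October (31): 31 + 30 + 31 + 30 + 31 + 31 + 30 + 31 = 245 days.
November 1, 2088: 1 day.
Residual: 250 days.
Total: 11207 days.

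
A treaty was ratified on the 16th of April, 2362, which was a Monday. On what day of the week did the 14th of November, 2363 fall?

Thursday

April 16, 2362 → April 16, 2363: 365 days.
April 2363: 30 − 16 = 14 days remain.
Then May (31), June (30), July (31), August (31), September (30), October (31): 31 + 30 + 31 + 31 + 30 + 31 = 184 days.
November 1–14, 2363: 14 days.
Residual: 212 days.
Total: 577 days.
577 mod 7 = 3, so 3 days after Monday is Thursday.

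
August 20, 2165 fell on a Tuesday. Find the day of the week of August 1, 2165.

Count forward from the earlier date (August 1, 2165) to the later (August 20, 2165):
Within August 2165: 20 − 1 = 19 days.
19 mod 7 = 5, so 5 days before Tuesday is Thursday.

Thursday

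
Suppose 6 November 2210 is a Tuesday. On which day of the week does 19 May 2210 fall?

Count forward from the earlier date (May 19, 2210) to the later (November 6, 2210):
May 2210: 31 − 19 = 12 days remain.
Then June (30), July (31), August (31), September (30), October (31): 30 + 31 + 31 + 30 + 31 = 153 days.
November 1–6, 2210: 6 days.
Total: 12 + 153 + 6 = 171 days.
171 mod 7 = 3, so 3 days before Tuesday is Saturday.

Saturday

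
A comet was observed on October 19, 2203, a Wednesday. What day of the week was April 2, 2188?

Count forward from the earlier date (April 2, 2188) to the later (October 19, 2203):
From April 2, 2188 to April 2, 2203: 15 years, of which 2 contain a Feb 29 — 13×365 + 2×366 = 5477 days.
(2200 is not a leap year (divisible by 100 but not 400).)
April 2203: 30 − 2 = 28 days remain.
Then May (31), June (30), July (31), August (31), September (30): 31 + 30 + 31 + 31 + 30 = 153 days.
October 1–19, 2203: 19 days.
Residual: 200 days.
Total: 5677 days.
5677 is a multiple of 7, so April 2, 2188 falls on the same weekday: Wednesday.

Wednesday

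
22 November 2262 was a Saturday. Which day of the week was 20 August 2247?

Count forward from the earlier date (August 20, 2247) to the later (November 22, 2262):
From August 20, 2247 to August 20, 2262: 15 years, of which 4 contain a Feb 29 — 11×365 + 4×366 = 5479 days.
August 2262: 31 − 20 = 11 days remain.
Then September (30), October (31): 30 + 31 = 61 days.
November 1–22, 2262: 22 days.
Residual: 94 days.
Total: 5573 days.
5573 mod 7 = 1, so 1 day before Saturday is Friday.

Friday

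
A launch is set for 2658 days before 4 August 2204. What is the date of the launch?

24 April 2197

Count 2658 days before August 4, 2204:
Day-of-year of April 24, 2197: 114.
Day-of-year of August 4, 2204: 217.
2197 has 365 days, so 365 − 114 = 251 days remain in 2197.
Full years: 2198: 365; 2199: 365; 2200: 365; 2201: 365; 2202: 365; 2203: 365. Sum = 2190.
Total: 251 + 2190 + 217 = 2658 days.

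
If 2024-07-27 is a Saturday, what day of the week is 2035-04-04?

Day-of-year of July 27, 2024: 209.
Day-of-year of April 4, 2035: 94.
2024 has 366 days, so 366 − 209 = 157 days remain in 2024.
Full years 2025–2034: 8 common + 2 leap = 8×365 + 2×366 = 3652 days.
Total: 157 + 3652 + 94 = 3903 days.
3903 mod 7 = 4, so 4 days after Saturday is Wednesday.

Wednesday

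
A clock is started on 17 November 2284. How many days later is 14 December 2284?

November 2284: 30 − 17 = 13 days remain.
December 1–14, 2284: 14 days.
Total: 13 + 14 = 27 days.

27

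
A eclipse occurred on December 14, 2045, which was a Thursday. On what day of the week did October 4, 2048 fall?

Sunday

December 14, 2045 → December 14, 2046: 365 days.
December 14, 2046 → December 14, 2047: 365 days.
December 2047: 31 − 14 = 17 days remain.
Then 9 full months totalling 274 days.
October 1–4, 2048: 4 days.
Residual: 295 days.
Total: 1025 days.
1025 mod 7 = 3, so 3 days after Thursday is Sunday.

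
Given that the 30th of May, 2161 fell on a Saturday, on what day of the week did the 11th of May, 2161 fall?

Monday

Count forward from the earlier date (May 11, 2161) to the later (May 30, 2161):
Within May 2161: 30 − 11 = 19 days.
19 mod 7 = 5, so 5 days before Saturday is Monday.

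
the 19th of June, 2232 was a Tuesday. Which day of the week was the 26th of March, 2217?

Wednesday

Count forward from the earlier date (March 26, 2217) to the later (June 19, 2232):
Day-of-year of March 26, 2217: 85.
Day-of-year of June 19, 2232: 171.
2217 has 365 days, so 365 − 85 = 280 days remain in 2217.
Full years 2218–2231: 11 common + 3 leap = 11×365 + 3×366 = 5113 days.
Total: 280 + 5113 + 171 = 5564 days.
5564 mod 7 = 6, so 6 days before Tuesday is Wednesday.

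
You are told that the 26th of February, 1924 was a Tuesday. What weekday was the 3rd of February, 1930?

Day-of-year of February 26, 1924: 57.
Day-of-year of February 3, 1930: 34.
1924 has 366 days, so 366 − 57 = 309 days remain in 1924.
Full years: 1925: 365; 1926: 365; 1927: 365; 1928: 366; 1929: 365. Sum = 1826.
Total: 309 + 1826 + 34 = 2169 days.
2169 mod 7 = 6, so 6 days after Tuesday is Monday.

Monday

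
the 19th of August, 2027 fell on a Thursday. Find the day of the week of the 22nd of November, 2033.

Tuesday

August 19, 2027 → August 19, 2028: 366 days (2028 is a leap year).
August 19, 2028 → August 19, 2029: 365 days.
August 19, 2029 → August 19, 2030: 365 days.
August 19, 2030 → August 19, 2031: 365 days.
August 19, 2031 → August 19, 2032: 366 days (2032 is a leap year).
August 19, 2032 → August 19, 2033: 365 days.
August 2033: 31 − 19 = 12 days remain.
Then September (30), October (31): 30 + 31 = 61 days.
November 1–22, 2033: 22 days.
Residual: 95 days.
Total: 2287 days.
2287 mod 7 = 5, so 5 days after Thursday is Tuesday.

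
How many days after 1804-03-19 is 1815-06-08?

4098

Day-of-year of March 19, 1804: 79.
Day-of-year of June 8, 1815: 159.
1804 has 366 days, so 366 − 79 = 287 days remain in 1804.
Full years 1805–1814: 8 common + 2 leap = 8×365 + 2×366 = 3652 days.
Total: 287 + 3652 + 159 = 4098 days.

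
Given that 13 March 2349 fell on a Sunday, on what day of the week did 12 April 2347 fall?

Count forward from the earlier date (April 12, 2347) to the later (March 13, 2349):
April 2347: 30 − 12 = 18 days remain.
Then 22 full months totalling 670 days.
March 1–13, 2349: 13 days.
Total: 18 + 670 + 13 = 701 days.
701 mod 7 = 1, so 1 day before Sunday is Saturday.

Saturday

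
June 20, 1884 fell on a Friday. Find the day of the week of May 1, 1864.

Count forward from the earlier date (May 1, 1864) to the later (June 20, 1884):
From May 1, 1864 to May 1, 1884: 20 years, of which 5 contain a Feb 29 — 15×365 + 5×366 = 7305 days.
May 1884: 31 − 1 = 30 days remain.
June 1–20, 1884: 20 days.
Residual: 50 days.
Total: 7355 days.
7355 mod 7 = 5, so 5 days before Friday is Sunday.

Sunday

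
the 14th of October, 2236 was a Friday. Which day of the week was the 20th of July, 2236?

Count forward from the earlier date (July 20, 2236) to the later (October 14, 2236):
July 2236: 31 − 20 = 11 days remain.
Then August (31), September (30): 31 + 30 = 61 days.
October 1–14, 2236: 14 days.
Total: 11 + 61 + 14 = 86 days.
86 mod 7 = 2, so 2 days before Friday is Wednesday.

Wednesday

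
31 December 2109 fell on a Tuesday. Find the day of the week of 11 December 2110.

Thursday

December 2109: 31 − 31 = 0 days remain.
Then 11 full months totalling 334 days.
December 1–11, 2110: 11 days.
Residual: 345 days.
Total: 345 days.
345 mod 7 = 2, so 2 days after Tuesday is Thursday.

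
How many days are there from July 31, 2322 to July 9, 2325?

1074

Day-of-year of July 31, 2322: 212.
Day-of-year of July 9, 2325: 190.
2322 has 365 days, so 365 − 212 = 153 days remain in 2322.
Full years: 2323: 365; 2324: 366. Sum = 731.
Total: 153 + 731 + 190 = 1074 days.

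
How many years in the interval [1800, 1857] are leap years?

Years divisible by 4: 1800, 1804, …, 1856 — 15 in all.
Of these, 1800 is divisible by 100 but not 400, so not leap.
Leap years: 15 − 1 = 14.

14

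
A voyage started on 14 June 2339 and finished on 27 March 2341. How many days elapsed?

Day-of-year of June 14, 2339: 165.
Day-of-year of March 27, 2341: 86.
2339 has 365 days, so 365 − 165 = 200 days remain in 2339.
Full years: 2340: 366. Sum = 366.
Total: 200 + 366 + 86 = 652 days.

652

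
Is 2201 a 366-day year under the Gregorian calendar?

2201 is not a leap year.

No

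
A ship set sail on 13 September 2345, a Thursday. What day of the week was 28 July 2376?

Wednesday

Day-of-year of September 13, 2345: 256.
Day-of-year of July 28, 2376: 210.
2345 has 365 days, so 365 − 256 = 109 days remain in 2345.
Full years 2346–2375: 23 common + 7 leap = 23×365 + 7×366 = 10957 days.
Total: 109 + 10957 + 210 = 11276 days.
11276 mod 7 = 6, so 6 days after Thursday is Wednesday.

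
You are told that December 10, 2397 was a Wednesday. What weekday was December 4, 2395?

Count forward from the earlier date (December 4, 2395) to the later (December 10, 2397):
Day-of-year of December 4, 2395: 338.
Day-of-year of December 10, 2397: 344.
2395 has 365 days, so 365 − 338 = 27 days remain in 2395.
Full years: 2396: 366. Sum = 366.
Total: 27 + 366 + 344 = 737 days.
737 mod 7 = 2, so 2 days before Wednesday is Monday.

Monday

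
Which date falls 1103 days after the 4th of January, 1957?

the 12th of January, 1960

Count 1103 days after January 4, 1957:
January 4, 1957 → January 4, 1958: 365 days.
January 4, 1958 → January 4, 1959: 365 days.
January 4, 1959 → January 4, 1960: 365 days.
Within January 1960: 12 − 4 = 8 days.
Total: 1103 days.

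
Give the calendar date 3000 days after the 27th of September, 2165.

the 14th of December, 2173

Count 3000 days after September 27, 2165:
From September 27, 2165 to September 27, 2173: 8 years, of which 2 contain a Feb 29 — 6×365 + 2×366 = 2922 days.
September 2173: 30 − 27 = 3 days remain.
Then October (31), November (30): 31 + 30 = 61 days.
December 1–14, 2173: 14 days.
Residual: 78 days.
Total: 3000 days.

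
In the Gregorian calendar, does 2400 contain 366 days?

2400 is a leap year (divisible by 400).

Yes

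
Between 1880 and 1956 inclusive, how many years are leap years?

Years divisible by 4: 1880, 1884, …, 1956 — 20 in all.
Of these, 1900 is divisible by 100 but not 400, so not leap.
Leap years: 20 − 1 = 19.

19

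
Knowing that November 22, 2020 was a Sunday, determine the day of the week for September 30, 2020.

Wednesday

Count forward from the earlier date (September 30, 2020) to the later (November 22, 2020):
September 2020: 30 − 30 = 0 days remain.
Then October (31): 31 days.
November 1–22, 2020: 22 days.
Total: 0 + 31 + 22 = 53 days.
53 mod 7 = 4, so 4 days before Sunday is Wednesday.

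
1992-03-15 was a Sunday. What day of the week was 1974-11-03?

Count forward from the earlier date (November 3, 1974) to the later (March 15, 1992):
From November 3, 1974 to November 3, 1991: 17 years, of which 4 contain a Feb 29 — 13×365 + 4×366 = 6209 days.
November 1991: 30 − 3 = 27 days remain.
Then December (31), January (31), February 1992 (29): 31 + 31 + 29 = 91 days.
March 1–15, 1992: 15 days.
Residual: 133 days.
Total: 6342 days.
6342 is a multiple of 7, so 1974-11-03 falls on the same weekday: Sunday.

Sunday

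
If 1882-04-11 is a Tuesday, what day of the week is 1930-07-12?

Saturday

Day-of-year of April 11, 1882: 101.
Day-of-year of July 12, 1930: 193.
1882 has 365 days, so 365 − 101 = 264 days remain in 1882.
Full years 1883–1929: 36 common + 11 leap = 36×365 + 11×366 = 17166 days.
Total: 264 + 17166 + 193 = 17623 days.
17623 mod 7 = 4, so 4 days after Tuesday is Saturday.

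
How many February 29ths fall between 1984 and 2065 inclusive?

Years divisible by 4: 1984, 1988, …, 2064 — 21 in all.
2000 is divisible by 400, so still leap.
No century exceptions apply. Count: 21.

21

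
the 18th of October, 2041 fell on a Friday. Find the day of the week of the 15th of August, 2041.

Thursday

Count forward from the earlier date (August 15, 2041) to the later (October 18, 2041):
August 2041: 31 − 15 = 16 days remain.
Then September (30): 30 days.
October 1–18, 2041: 18 days.
Total: 16 + 30 + 18 = 64 days.
64 mod 7 = 1, so 1 day before Friday is Thursday.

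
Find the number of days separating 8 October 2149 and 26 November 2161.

From October 8, 2149 to October 8, 2161: 12 years, of which 3 contain a Feb 29 — 9×365 + 3×366 = 4383 days.
October 2161: 31 − 8 = 23 days remain.
November 1–26, 2161: 26 days.
Residual: 49 days.
Total: 4432 days.

4432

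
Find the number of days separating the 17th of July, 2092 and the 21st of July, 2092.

4

Within July 2092: 21 − 17 = 4 days.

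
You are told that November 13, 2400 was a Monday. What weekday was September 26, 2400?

Tuesday

Count forward from the earlier date (September 26, 2400) to the later (November 13, 2400):
September 2400: 30 − 26 = 4 days remain.
Then October (31): 31 days.
November 1–13, 2400: 13 days.
Total: 4 + 31 + 13 = 48 days.
48 mod 7 = 6, so 6 days before Monday is Tuesday.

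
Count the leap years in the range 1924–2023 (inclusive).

Years divisible by 4: 1924, 1928, …, 2020 — 25 in all.
2000 is divisible by 400, so still leap.
No century exceptions apply. Count: 25.

25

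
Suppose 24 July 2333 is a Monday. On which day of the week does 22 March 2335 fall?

Friday

July 2333: 31 − 24 = 7 days remain.
Then 19 full months totalling 577 days.
March 1–22, 2335: 22 days.
Total: 7 + 577 + 22 = 606 days.
606 mod 7 = 4, so 4 days after Monday is Friday.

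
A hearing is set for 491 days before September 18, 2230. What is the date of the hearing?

May 15, 2229

Count 491 days before September 18, 2230:
May 15, 2229 → May 15, 2230: 365 days.
May 2230: 31 − 15 = 16 days remain.
Then June (30), July (31), August (31): 30 + 31 + 31 = 92 days.
September 1–18, 2230: 18 days.
Residual: 126 days.
Total: 491 days.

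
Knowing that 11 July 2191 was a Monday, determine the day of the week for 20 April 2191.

Wednesday

Count forward from the earlier date (April 20, 2191) to the later (July 11, 2191):
April 2191: 30 − 20 = 10 days remain.
Then May (31), June (30): 31 + 30 = 61 days.
July 1–11, 2191: 11 days.
Total: 10 + 61 + 11 = 82 days.
82 mod 7 = 5, so 5 days before Monday is Wednesday.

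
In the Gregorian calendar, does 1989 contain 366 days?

1989 is not a leap year.

No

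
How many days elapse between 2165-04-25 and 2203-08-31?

Day-of-year of April 25, 2165: 115.
Day-of-year of August 31, 2203: 243.
2165 has 365 days, so 365 − 115 = 250 days remain in 2165.
Full years 2166–2202: 29 common + 8 leap = 29×365 + 8×366 = 13513 days.
Total: 250 + 13513 + 243 = 14006 days.

14006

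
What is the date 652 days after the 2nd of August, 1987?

the 15th of May, 1989

Count 652 days after August 2, 1987:
August 2, 1987 → August 2, 1988: 366 days (1988 is a leap year).
August 1988: 31 − 2 = 29 days remain.
Then September (30), October (31), November (30), December (31), January (31), February 1989 (28), March (31), April (30): 30 + 31 + 30 + 31 + 31 + 28 + 31 + 30 = 242 days.
May 1–15, 1989: 15 days.
Residual: 286 days.
Total: 652 days.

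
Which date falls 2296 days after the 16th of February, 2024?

the 31st of May, 2030

Count 2296 days after February 16, 2024:
February 16, 2024 → February 16, 2025: 366 days (2024 is a leap year).
February 16, 2025 → February 16, 2026: 365 days.
February 16, 2026 → February 16, 2027: 365 days.
February 16, 2027 → February 16, 2028: 365 days.
February 16, 2028 → February 16, 2029: 366 days (2028 is a leap year).
February 16, 2029 → February 16, 2030: 365 days.
February 2030: 28 − 16 = 12 days remain (2030 is not a leap year, so February has 28 days).
Then March (31), April (30): 31 + 30 = 61 days.
May 1–31, 2030: 31 days.
Residual: 104 days.
Total: 2296 days.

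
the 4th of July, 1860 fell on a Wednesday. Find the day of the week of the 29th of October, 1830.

Count forward from the earlier date (October 29, 1830) to the later (July 4, 1860):
From October 29, 1830 to October 29, 1859: 29 years, of which 7 contain a Feb 29 — 22×365 + 7×366 = 10592 days.
October 1859: 31 − 29 = 2 days remain.
Then November (30), December (31), January (31), February 1860 (29), March (31), April (30), May (31), June (30): 30 + 31 + 31 + 29 + 31 + 30 + 31 + 30 = 243 days.
July 1–4, 1860: 4 days.
Residual: 249 days.
Total: 10841 days.
10841 mod 7 = 5, so 5 days before Wednesday is Friday.

Friday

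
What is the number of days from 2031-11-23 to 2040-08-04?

3177

From November 23, 2031 to November 23, 2039: 8 years, of which 2 contain a Feb 29 — 6×365 + 2×366 = 2922 days.
November 2039: 30 − 23 = 7 days remain.
Then December (31), January (31), February 2040 (29), March (31), April (30), May (31), June (30), July (31): 31 + 31 + 29 + 31 + 30 + 31 + 30 + 31 = 244 days.
August 1–4, 2040: 4 days.
Residual: 255 days.
Total: 3177 days.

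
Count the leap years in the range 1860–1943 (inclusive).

Years divisible by 4: 1860, 1864, …, 1940 — 21 in all.
Of these, 1900 is divisible by 100 but not 400, so not leap.
Leap years: 21 − 1 = 20.

20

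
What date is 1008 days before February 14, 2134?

May 13, 2131

Count 1008 days before February 14, 2134:
Day-of-year of May 13, 2131: 133.
Day-of-year of February 14, 2134: 45.
2131 has 365 days, so 365 − 133 = 232 days remain in 2131.
Full years: 2132: 366; 2133: 365. Sum = 731.
Total: 232 + 731 + 45 = 1008 days.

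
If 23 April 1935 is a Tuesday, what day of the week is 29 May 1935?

Wednesday

April 1935: 30 − 23 = 7 days remain.
May 1–29, 1935: 29 days.
Total: 7 + 29 = 36 days.
36 mod 7 = 1, so 1 day after Tuesday is Wednesday.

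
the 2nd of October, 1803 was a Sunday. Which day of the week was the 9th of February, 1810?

Friday

October 2, 1803 → October 2, 1804: 366 days (1804 is a leap year).
October 2, 1804 → October 2, 1805: 365 days.
October 2, 1805 → October 2, 1806: 365 days.
October 2, 1806 → October 2, 1807: 365 days.
October 2, 1807 → October 2, 1808: 366 days (1808 is a leap year).
October 2, 1808 → October 2, 1809: 365 days.
October 1809: 31 − 2 = 29 days remain.
Then November (30), December (31), January (31): 30 + 31 + 31 = 92 days.
February 1–9, 1810: 9 days (1810 is not a leap year).
Residual: 130 days.
Total: 2322 days.
2322 mod 7 = 5, so 5 days after Sunday is Friday.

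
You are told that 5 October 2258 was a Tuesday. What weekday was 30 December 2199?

Count forward from the earlier date (December 30, 2199) to the later (October 5, 2258):
Day-of-year of December 30, 2199: 364.
Day-of-year of October 5, 2258: 278.
2199 has 365 days, so 365 − 364 = 1 days remain in 2199.
Full years 2200–2257: 44 common + 14 leap = 44×365 + 14×366 = 21184 days.
Total: 1 + 21184 + 278 = 21463 days.
21463 mod 7 = 1, so 1 day before Tuesday is Monday.

Monday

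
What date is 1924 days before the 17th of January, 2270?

the 11th of October, 2264

Count 1924 days before January 17, 2270:
Day-of-year of October 11, 2264: 285.
Day-of-year of January 17, 2270: 17.
2264 has 366 days, so 366 − 285 = 81 days remain in 2264.
Full years: 2265: 365; 2266: 365; 2267: 365; 2268: 366; 2269: 365. Sum = 1826.
Total: 81 + 1826 + 17 = 1924 days.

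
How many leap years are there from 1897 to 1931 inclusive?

Years divisible by 4 in [1897, 1931]: 1900, 1904, 1908, 1912, 1916, 1920, 1924, 1928.
Of these, 1900 is divisible by 100 but not 400, so not leap.
Leap years: 8 − 1 = 7.

7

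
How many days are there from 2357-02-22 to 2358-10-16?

February 2357: 28 − 22 = 6 days remain (2357 is not a leap year, so February has 28 days).
Then 19 full months totalling 579 days.
October 1–16, 2358: 16 days.
Total: 6 + 579 + 16 = 601 days.

601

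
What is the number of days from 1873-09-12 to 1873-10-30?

September 1873: 30 − 12 = 18 days remain.
October 1–30, 1873: 30 days.
Total: 18 + 30 = 48 days.

48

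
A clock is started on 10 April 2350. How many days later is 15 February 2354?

1407

April 10, 2350 → April 10, 2351: 365 days.
April 10, 2351 → April 10, 2352: 366 days (2352 is a leap year).
April 10, 2352 → April 10, 2353: 365 days.
April 2353: 30 − 10 = 20 days remain.
Then 9 full months totalling 276 days.
February 1–15, 2354: 15 days (2354 is not a leap year).
Residual: 311 days.
Total: 1407 days.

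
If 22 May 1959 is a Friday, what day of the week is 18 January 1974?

Day-of-year of May 22, 1959: 142.
Day-of-year of January 18, 1974: 18.
1959 has 365 days, so 365 − 142 = 223 days remain in 1959.
Full years 1960–1973: 10 common + 4 leap = 10×365 + 4×366 = 5114 days.
Total: 223 + 5114 + 18 = 5355 days.
5355 is a multiple of 7, so 18 January 1974 falls on the same weekday: Friday.

Friday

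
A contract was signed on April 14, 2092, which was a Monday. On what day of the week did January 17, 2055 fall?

Sunday

Count forward from the earlier date (January 17, 2055) to the later (April 14, 2092):
Day-of-year of January 17, 2055: 17.
Day-of-year of April 14, 2092: 105.
2055 has 365 days, so 365 − 17 = 348 days remain in 2055.
Full years 2056–2091: 27 common + 9 leap = 27×365 + 9×366 = 13149 days.
Total: 348 + 13149 + 105 = 13602 days.
13602 mod 7 = 1, so 1 day before Monday is Sunday.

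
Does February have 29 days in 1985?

No

1985 is not a leap year.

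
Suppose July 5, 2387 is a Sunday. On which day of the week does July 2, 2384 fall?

Monday

Count forward from the earlier date (July 2, 2384) to the later (July 5, 2387):
July 2, 2384 → July 2, 2385: 365 days.
July 2, 2385 → July 2, 2386: 365 days.
July 2, 2386 → July 2, 2387: 365 days.
Within July 2387: 5 − 2 = 3 days.
Total: 1098 days.
1098 mod 7 = 6, so 6 days before Sunday is Monday.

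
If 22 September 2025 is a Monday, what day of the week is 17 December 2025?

Wednesday

September 2025: 30 − 22 = 8 days remain.
Then October (31), November (30): 31 + 30 = 61 days.
December 1–17, 2025: 17 days.
Total: 8 + 61 + 17 = 86 days.
86 mod 7 = 2, so 2 days after Monday is Wednesday.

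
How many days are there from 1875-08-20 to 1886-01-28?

Day-of-year of August 20, 1875: 232.
Day-of-year of January 28, 1886: 28.
1875 has 365 days, so 365 − 232 = 133 days remain in 1875.
Full years 1876–1885: 7 common + 3 leap = 7×365 + 3×366 = 3653 days.
Total: 133 + 3653 + 28 = 3814 days.

3814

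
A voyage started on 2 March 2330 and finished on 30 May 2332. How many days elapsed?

March 2, 2330 → March 2, 2331: 365 days.
March 2, 2331 → March 2, 2332: 366 days (2332 is a leap year).
March 2332: 31 − 2 = 29 days remain.
Then April (30): 30 days.
May 1–30, 2332: 30 days.
Residual: 89 days.
Total: 820 days.

820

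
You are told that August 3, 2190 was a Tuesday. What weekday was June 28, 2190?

Monday

Count forward from the earlier date (June 28, 2190) to the later (August 3, 2190):
June 2190: 30 − 28 = 2 days remain.
Then July (31): 31 days.
August 1–3, 2190: 3 days.
Total: 2 + 31 + 3 = 36 days.
36 mod 7 = 1, so 1 day before Tuesday is Monday.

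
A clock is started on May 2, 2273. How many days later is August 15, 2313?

Day-of-year of May 2, 2273: 122.
Day-of-year of August 15, 2313: 227.
2273 has 365 days, so 365 − 122 = 243 days remain in 2273.
Full years 2274–2312: 30 common + 9 leap = 30×365 + 9×366 = 14244 days.
Total: 243 + 14244 + 227 = 14714 days.

14714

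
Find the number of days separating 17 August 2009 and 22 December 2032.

8528

Day-of-year of August 17, 2009: 229.
Day-of-year of December 22, 2032: 357.
2009 has 365 days, so 365 − 229 = 136 days remain in 2009.
Full years 2010–2031: 17 common + 5 leap = 17×365 + 5×366 = 8035 days.
Total: 136 + 8035 + 357 = 8528 days.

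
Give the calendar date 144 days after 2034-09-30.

2035-02-21

Count 144 days after September 30, 2034:
September 2034: 30 − 30 = 0 days remain.
Then October (31), November (30), December (31), January (31): 31 + 30 + 31 + 31 = 123 days.
February 1–21, 2035: 21 days (2035 is not a leap year).
Residual: 144 days.
Total: 144 days.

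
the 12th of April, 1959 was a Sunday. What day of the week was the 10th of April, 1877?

Tuesday

Count forward from the earlier date (April 10, 1877) to the later (April 12, 1959):
Day-of-year of April 10, 1877: 100.
Day-of-year of April 12, 1959: 102.
1877 has 365 days, so 365 − 100 = 265 days remain in 1877.
Full years 1878–1958: 62 common + 19 leap = 62×365 + 19×366 = 29584 days.
Total: 265 + 29584 + 102 = 29951 days.
29951 mod 7 = 5, so 5 days before Sunday is Tuesday.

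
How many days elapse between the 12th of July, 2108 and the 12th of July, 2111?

1095

July 12, 2108 → July 12, 2109: 365 days.
July 12, 2109 → July 12, 2110: 365 days.
July 12, 2110 → July 12, 2111: 365 days.
Total: 1095 days.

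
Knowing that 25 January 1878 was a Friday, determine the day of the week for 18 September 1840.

Count forward from the earlier date (September 18, 1840) to the later (January 25, 1878):
From September 18, 1840 to September 18, 1877: 37 years, of which 9 contain a Feb 29 — 28×365 + 9×366 = 13514 days.
September 1877: 30 − 18 = 12 days remain.
Then October (31), November (30), December (31): 31 + 30 + 31 = 92 days.
January 1–25, 1878: 25 days.
Residual: 129 days.
Total: 13643 days.
13643 is a multiple of 7, so 18 September 1840 falls on the same weekday: Friday.

Friday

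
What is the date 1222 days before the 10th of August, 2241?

the 6th of April, 2238

Count 1222 days before August 10, 2241:
Day-of-year of April 6, 2238: 96.
Day-of-year of August 10, 2241: 222.
2238 has 365 days, so 365 − 96 = 269 days remain in 2238.
Full years: 2239: 365; 2240: 366. Sum = 731.
Total: 269 + 731 + 222 = 1222 days.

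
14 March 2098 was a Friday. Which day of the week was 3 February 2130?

Day-of-year of March 14, 2098: 73.
Day-of-year of February 3, 2130: 34.
2098 has 365 days, so 365 − 73 = 292 days remain in 2098.
Full years 2099–2129: 24 common + 7 leap = 24×365 + 7×366 = 11322 days.
Total: 292 + 11322 + 34 = 11648 days.
11648 is a multiple of 7, so 3 February 2130 falls on the same weekday: Friday.

Friday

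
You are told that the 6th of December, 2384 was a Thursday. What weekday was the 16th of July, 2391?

December 6, 2384 → December 6, 2385: 365 days.
December 6, 2385 → December 6, 2386: 365 days.
December 6, 2386 → December 6, 2387: 365 days.
December 6, 2387 → December 6, 2388: 366 days (2388 is a leap year).
December 6, 2388 → December 6, 2389: 365 days.
December 6, 2389 → December 6, 2390: 365 days.
December 2390: 31 − 6 = 25 days remain.
Then January (31), February 2391 (28), March (31), April (30), May (31), June (30): 31 + 28 + 31 + 30 + 31 + 30 = 181 days.
July 1–16, 2391: 16 days.
Residual: 222 days.
Total: 2413 days.
2413 mod 7 = 5, so 5 days after Thursday is Tuesday.

Tuesday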